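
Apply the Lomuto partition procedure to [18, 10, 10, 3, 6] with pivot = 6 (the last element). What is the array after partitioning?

Lomuto partition with pivot = 6:

Initial array: [18, 10, 10, 3, 6]

arr[0]=18 > 6: no swap
arr[1]=10 > 6: no swap
arr[2]=10 > 6: no swap
arr[3]=3 <= 6: swap with position 0, array becomes [3, 10, 10, 18, 6]

Place pivot at position 1: [3, 6, 10, 18, 10]
Pivot position: 1

After partitioning with pivot 6, the array becomes [3, 6, 10, 18, 10]. The pivot is placed at index 1. All elements to the left of the pivot are <= 6, and all elements to the right are > 6.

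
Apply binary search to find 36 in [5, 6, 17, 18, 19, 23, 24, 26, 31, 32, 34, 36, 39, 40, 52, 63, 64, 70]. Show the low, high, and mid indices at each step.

Binary search for 36 in [5, 6, 17, 18, 19, 23, 24, 26, 31, 32, 34, 36, 39, 40, 52, 63, 64, 70]:

lo=0, hi=17, mid=8, arr[mid]=31 -> 31 < 36, search right half
lo=9, hi=17, mid=13, arr[mid]=40 -> 40 > 36, search left half
lo=9, hi=12, mid=10, arr[mid]=34 -> 34 < 36, search right half
lo=11, hi=12, mid=11, arr[mid]=36 -> Found target at index 11!

Binary search finds 36 at index 11 after 4 comparisons. The search repeatedly halves the search space by comparing with the middle element.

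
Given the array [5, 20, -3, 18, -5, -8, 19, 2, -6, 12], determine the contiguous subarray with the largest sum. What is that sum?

Using Kadane's algorithm on [5, 20, -3, 18, -5, -8, 19, 2, -6, 12]:

Scanning through the array:
Position 1 (value 20): max_ending_here = 25, max_so_far = 25
Position 2 (value -3): max_ending_here = 22, max_so_far = 25
Position 3 (value 18): max_ending_here = 40, max_so_far = 40
Position 4 (value -5): max_ending_here = 35, max_so_far = 40
Position 5 (value -8): max_ending_here = 27, max_so_far = 40
Position 6 (value 19): max_ending_here = 46, max_so_far = 46
Position 7 (value 2): max_ending_here = 48, max_so_far = 48
Position 8 (value -6): max_ending_here = 42, max_so_far = 48
Position 9 (value 12): max_ending_here = 54, max_so_far = 54

Maximum subarray: [5, 20, -3, 18, -5, -8, 19, 2, -6, 12]
Maximum sum: 54

The maximum subarray is [5, 20, -3, 18, -5, -8, 19, 2, -6, 12] with sum 54. This subarray runs from index 0 to index 9.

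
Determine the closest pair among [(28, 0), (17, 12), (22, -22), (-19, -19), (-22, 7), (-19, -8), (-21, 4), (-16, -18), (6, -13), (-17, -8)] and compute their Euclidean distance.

Computing all pairwise distances among 10 points:

d((28, 0), (17, 12)) = 16.2788
d((28, 0), (22, -22)) = 22.8035
d((28, 0), (-19, -19)) = 50.6952
d((28, 0), (-22, 7)) = 50.4876
d((28, 0), (-19, -8)) = 47.676
d((28, 0), (-21, 4)) = 49.163
d((28, 0), (-16, -18)) = 47.5395
d((28, 0), (6, -13)) = 25.5539
d((28, 0), (-17, -8)) = 45.7056
d((17, 12), (22, -22)) = 34.3657
d((17, 12), (-19, -19)) = 47.5079
d((17, 12), (-22, 7)) = 39.3192
d((17, 12), (-19, -8)) = 41.1825
d((17, 12), (-21, 4)) = 38.833
d((17, 12), (-16, -18)) = 44.5982
d((17, 12), (6, -13)) = 27.313
d((17, 12), (-17, -8)) = 39.4462
d((22, -22), (-19, -19)) = 41.1096
d((22, -22), (-22, 7)) = 52.6972
d((22, -22), (-19, -8)) = 43.3244
d((22, -22), (-21, 4)) = 50.2494
d((22, -22), (-16, -18)) = 38.2099
d((22, -22), (6, -13)) = 18.3576
d((22, -22), (-17, -8)) = 41.4367
d((-19, -19), (-22, 7)) = 26.1725
d((-19, -19), (-19, -8)) = 11.0
d((-19, -19), (-21, 4)) = 23.0868
d((-19, -19), (-16, -18)) = 3.1623
d((-19, -19), (6, -13)) = 25.7099
d((-19, -19), (-17, -8)) = 11.1803
d((-22, 7), (-19, -8)) = 15.2971
d((-22, 7), (-21, 4)) = 3.1623
d((-22, 7), (-16, -18)) = 25.7099
d((-22, 7), (6, -13)) = 34.4093
d((-22, 7), (-17, -8)) = 15.8114
d((-19, -8), (-21, 4)) = 12.1655
d((-19, -8), (-16, -18)) = 10.4403
d((-19, -8), (6, -13)) = 25.4951
d((-19, -8), (-17, -8)) = 2.0 <-- minimum
d((-21, 4), (-16, -18)) = 22.561
d((-21, 4), (6, -13)) = 31.9061
d((-21, 4), (-17, -8)) = 12.6491
d((-16, -18), (6, -13)) = 22.561
d((-16, -18), (-17, -8)) = 10.0499
d((6, -13), (-17, -8)) = 23.5372

Closest pair: (-19, -8) and (-17, -8) with distance 2.0

The closest pair is (-19, -8) and (-17, -8) with Euclidean distance 2.0. For 10 points, brute-force pairwise comparison is shown above. For large n, the divide-and-conquer algorithm (sort by x, recurse on halves, check the dividing strip) achieves O(n log n).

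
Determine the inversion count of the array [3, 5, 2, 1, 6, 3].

Finding inversions in [3, 5, 2, 1, 6, 3]:

(0, 2): arr[0]=3 > arr[2]=2
(0, 3): arr[0]=3 > arr[3]=1
(1, 2): arr[1]=5 > arr[2]=2
(1, 3): arr[1]=5 > arr[3]=1
(1, 5): arr[1]=5 > arr[5]=3
(2, 3): arr[2]=2 > arr[3]=1
(4, 5): arr[4]=6 > arr[5]=3

Total inversions: 7

The array has 7 inversion(s): (0,2), (0,3), (1,2), (1,3), (1,5), (2,3), (4,5). Each pair (i,j) satisfies i < j and arr[i] > arr[j].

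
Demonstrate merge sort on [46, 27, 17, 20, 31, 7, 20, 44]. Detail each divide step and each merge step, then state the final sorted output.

Merge sort trace:

Split: [46, 27, 17, 20, 31, 7, 20, 44] -> [46, 27, 17, 20] and [31, 7, 20, 44]
  Split: [46, 27, 17, 20] -> [46, 27] and [17, 20]
    Split: [46, 27] -> [46] and [27]
    Merge: [46] + [27] -> [27, 46]
    Split: [17, 20] -> [17] and [20]
    Merge: [17] + [20] -> [17, 20]
  Merge: [27, 46] + [17, 20] -> [17, 20, 27, 46]
  Split: [31, 7, 20, 44] -> [31, 7] and [20, 44]
    Split: [31, 7] -> [31] and [7]
    Merge: [31] + [7] -> [7, 31]
    Split: [20, 44] -> [20] and [44]
    Merge: [20] + [44] -> [20, 44]
  Merge: [7, 31] + [20, 44] -> [7, 20, 31, 44]
Merge: [17, 20, 27, 46] + [7, 20, 31, 44] -> [7, 17, 20, 20, 27, 31, 44, 46]

Final sorted array: [7, 17, 20, 20, 27, 31, 44, 46]

The merge sort proceeds by recursively splitting the array and merging sorted halves.
After all merges, the sorted array is [7, 17, 20, 20, 27, 31, 44, 46].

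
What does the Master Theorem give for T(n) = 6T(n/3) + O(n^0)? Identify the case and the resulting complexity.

Master Theorem for T(n) = 6T(n/3) + O(n^0):

a = 6, b = 3, c = 0
log_b(a) = log_3(6) = 1.6309

Case 1: c = 0 < log_3(6) = 1.6309
T(n) = O(n^(log_3 6))

For T(n) = 6T(n/3) + O(n^0): log_3(6) = 1.6309. This is Case 1 of the Master Theorem (c < log_b(a), work dominated by leaves), giving O(n^(log_3 6)).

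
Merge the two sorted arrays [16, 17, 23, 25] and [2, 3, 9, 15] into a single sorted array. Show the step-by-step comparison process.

Merging process:

Compare 16 vs 2: take 2 from right. Merged: [2]
Compare 16 vs 3: take 3 from right. Merged: [2, 3]
Compare 16 vs 9: take 9 from right. Merged: [2, 3, 9]
Compare 16 vs 15: take 15 from right. Merged: [2, 3, 9, 15]
Append remaining from left: [16, 17, 23, 25]. Merged: [2, 3, 9, 15, 16, 17, 23, 25]

Final merged array: [2, 3, 9, 15, 16, 17, 23, 25]
Total comparisons: 4

The merged array is [2, 3, 9, 15, 16, 17, 23, 25], requiring 4 comparisons. The merge step runs in O(n) time where n is the total number of elements.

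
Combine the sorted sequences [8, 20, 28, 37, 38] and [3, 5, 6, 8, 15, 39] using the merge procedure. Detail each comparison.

Merging process:

Compare 8 vs 3: take 3 from right. Merged: [3]
Compare 8 vs 5: take 5 from right. Merged: [3, 5]
Compare 8 vs 6: take 6 from right. Merged: [3, 5, 6]
Compare 8 vs 8: take 8 from left. Merged: [3, 5, 6, 8]
Compare 20 vs 8: take 8 from right. Merged: [3, 5, 6, 8, 8]
Compare 20 vs 15: take 15 from right. Merged: [3, 5, 6, 8, 8, 15]
Compare 20 vs 39: take 20 from left. Merged: [3, 5, 6, 8, 8, 15, 20]
Compare 28 vs 39: take 28 from left. Merged: [3, 5, 6, 8, 8, 15, 20, 28]
Compare 37 vs 39: take 37 from left. Merged: [3, 5, 6, 8, 8, 15, 20, 28, 37]
Compare 38 vs 39: take 38 from left. Merged: [3, 5, 6, 8, 8, 15, 20, 28, 37, 38]
Append remaining from right: [39]. Merged: [3, 5, 6, 8, 8, 15, 20, 28, 37, 38, 39]

Final merged array: [3, 5, 6, 8, 8, 15, 20, 28, 37, 38, 39]
Total comparisons: 10

The merged array is [3, 5, 6, 8, 8, 15, 20, 28, 37, 38, 39], requiring 10 comparisons. The merge step runs in O(n) time where n is the total number of elements.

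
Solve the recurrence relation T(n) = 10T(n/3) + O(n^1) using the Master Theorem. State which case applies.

Master Theorem for T(n) = 10T(n/3) + O(n^1):

a = 10, b = 3, c = 1
log_b(a) = log_3(10) = 2.0959

Case 1: c = 1 < log_3(10) = 2.0959
T(n) = O(n^(log_3 10))

For T(n) = 10T(n/3) + O(n^1): log_3(10) = 2.0959. This is Case 1 of the Master Theorem (c < log_b(a), work dominated by leaves), giving O(n^(log_3 10)).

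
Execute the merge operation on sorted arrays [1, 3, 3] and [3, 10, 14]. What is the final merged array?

Merging process:

Compare 1 vs 3: take 1 from left. Merged: [1]
Compare 3 vs 3: take 3 from left. Merged: [1, 3]
Compare 3 vs 3: take 3 from left. Merged: [1, 3, 3]
Append remaining from right: [3, 10, 14]. Merged: [1, 3, 3, 3, 10, 14]

Final merged array: [1, 3, 3, 3, 10, 14]
Total comparisons: 3

The merged array is [1, 3, 3, 3, 10, 14], requiring 3 comparisons. The merge step runs in O(n) time where n is the total number of elements.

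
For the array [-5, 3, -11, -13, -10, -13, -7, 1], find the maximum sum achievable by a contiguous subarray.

Using Kadane's algorithm on [-5, 3, -11, -13, -10, -13, -7, 1]:

Scanning through the array:
Position 1 (value 3): max_ending_here = 3, max_so_far = 3
Position 2 (value -11): max_ending_here = -8, max_so_far = 3
Position 3 (value -13): max_ending_here = -13, max_so_far = 3
Position 4 (value -10): max_ending_here = -10, max_so_far = 3
Position 5 (value -13): max_ending_here = -13, max_so_far = 3
Position 6 (value -7): max_ending_here = -7, max_so_far = 3
Position 7 (value 1): max_ending_here = 1, max_so_far = 3

Maximum subarray: [3]
Maximum sum: 3

The maximum subarray is [3] with sum 3. This subarray runs from index 1 to index 1.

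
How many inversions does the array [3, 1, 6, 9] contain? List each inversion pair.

Finding inversions in [3, 1, 6, 9]:

(0, 1): arr[0]=3 > arr[1]=1

Total inversions: 1

The array has 1 inversion(s): (0,1). Each pair (i,j) satisfies i < j and arr[i] > arr[j].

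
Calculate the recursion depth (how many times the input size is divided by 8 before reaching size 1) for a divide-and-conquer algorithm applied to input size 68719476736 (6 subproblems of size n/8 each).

For divide and conquer with division factor 8:

Problem sizes at each level:
Level 0: 68719476736
Level 1: 8589934592
Level 2: 1073741824
Level 3: 134217728
Level 4: 16777216
Level 5: 2097152
Level 6: 262144
Level 7: 32768
Level 8: 4096
Level 9: 512
Level 10: 64
Level 11: 8
Level 12: 1

The root is level 0 and the size-1 base case is level 12 (the tree spans levels 0 through 12, i.e. 13 levels counting the root), so the depth is the number of divisions: log_8(68719476736) = 12

The recursion tree depth is log_8(68719476736) = 12. At each level, the problem size is divided by 8, so it takes 12 divisions to reduce to a base case of size 1. The algorithm makes 6 recursive calls at each level.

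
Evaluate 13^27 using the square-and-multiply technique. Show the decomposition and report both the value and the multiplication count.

Computing 13^27 by squaring (build up from 13^1; each line after the first costs one multiplication):

13^1 = 13
13^2 = (13^1)^2 = 13^2 = 169
13^3 = 13 * 13^2 = 13 * 169 = 2197
13^6 = (13^3)^2 = 2197^2 = 4826809
13^12 = (13^6)^2 = 4826809^2 = 23298085122481
13^13 = 13 * 13^12 = 13 * 23298085122481 = 302875106592253
13^26 = (13^13)^2 = 302875106592253^2 = 91733330193268616658399616009
13^27 = 13 * 13^26 = 13 * 91733330193268616658399616009 = 1192533292512492016559195008117

Result: 1192533292512492016559195008117
Multiplications needed: 7 (7 lines after 13^1)

13^27 = 1192533292512492016559195008117. Using exponentiation by squaring, this requires 7 multiplications. The key idea: if the exponent is even, square the half-power; if odd, multiply by the base once.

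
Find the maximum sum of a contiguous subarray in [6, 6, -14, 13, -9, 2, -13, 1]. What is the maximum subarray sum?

Using Kadane's algorithm on [6, 6, -14, 13, -9, 2, -13, 1]:

Scanning through the array:
Position 1 (value 6): max_ending_here = 12, max_so_far = 12
Position 2 (value -14): max_ending_here = -2, max_so_far = 12
Position 3 (value 13): max_ending_here = 13, max_so_far = 13
Position 4 (value -9): max_ending_here = 4, max_so_far = 13
Position 5 (value 2): max_ending_here = 6, max_so_far = 13
Position 6 (value -13): max_ending_here = -7, max_so_far = 13
Position 7 (value 1): max_ending_here = 1, max_so_far = 13

Maximum subarray: [13]
Maximum sum: 13

The maximum subarray is [13] with sum 13. This subarray runs from index 3 to index 3.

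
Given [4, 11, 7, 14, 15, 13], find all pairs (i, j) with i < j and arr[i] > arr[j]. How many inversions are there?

Finding inversions in [4, 11, 7, 14, 15, 13]:

(1, 2): arr[1]=11 > arr[2]=7
(3, 5): arr[3]=14 > arr[5]=13
(4, 5): arr[4]=15 > arr[5]=13

Total inversions: 3

The array has 3 inversion(s): (1,2), (3,5), (4,5). Each pair (i,j) satisfies i < j and arr[i] > arr[j].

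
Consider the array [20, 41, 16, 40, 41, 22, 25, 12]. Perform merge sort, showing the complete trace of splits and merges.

Merge sort trace:

Split: [20, 41, 16, 40, 41, 22, 25, 12] -> [20, 41, 16, 40] and [41, 22, 25, 12]
  Split: [20, 41, 16, 40] -> [20, 41] and [16, 40]
    Split: [20, 41] -> [20] and [41]
    Merge: [20] + [41] -> [20, 41]
    Split: [16, 40] -> [16] and [40]
    Merge: [16] + [40] -> [16, 40]
  Merge: [20, 41] + [16, 40] -> [16, 20, 40, 41]
  Split: [41, 22, 25, 12] -> [41, 22] and [25, 12]
    Split: [41, 22] -> [41] and [22]
    Merge: [41] + [22] -> [22, 41]
    Split: [25, 12] -> [25] and [12]
    Merge: [25] + [12] -> [12, 25]
  Merge: [22, 41] + [12, 25] -> [12, 22, 25, 41]
Merge: [16, 20, 40, 41] + [12, 22, 25, 41] -> [12, 16, 20, 22, 25, 40, 41, 41]

Final sorted array: [12, 16, 20, 22, 25, 40, 41, 41]

The merge sort proceeds by recursively splitting the array and merging sorted halves.
After all merges, the sorted array is [12, 16, 20, 22, 25, 40, 41, 41].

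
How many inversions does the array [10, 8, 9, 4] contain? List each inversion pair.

Finding inversions in [10, 8, 9, 4]:

(0, 1): arr[0]=10 > arr[1]=8
(0, 2): arr[0]=10 > arr[2]=9
(0, 3): arr[0]=10 > arr[3]=4
(1, 3): arr[1]=8 > arr[3]=4
(2, 3): arr[2]=9 > arr[3]=4

Total inversions: 5

The array has 5 inversion(s): (0,1), (0,2), (0,3), (1,3), (2,3). Each pair (i,j) satisfies i < j and arr[i] > arr[j].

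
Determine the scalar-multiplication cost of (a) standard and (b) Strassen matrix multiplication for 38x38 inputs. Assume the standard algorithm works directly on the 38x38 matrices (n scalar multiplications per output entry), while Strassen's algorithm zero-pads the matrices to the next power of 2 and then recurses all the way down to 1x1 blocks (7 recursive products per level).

Matrix multiplication for 38x38 matrices:

Strassen's algorithm requires power-of-2 dimensions. Pad 38x38 to 64x64 (next power of 2).

Standard algorithm: 38^3 = 54872 multiplications
Strassen's algorithm: 7^(log2(64)) = 7^6 = 117649 multiplications
Difference: 54872 - 117649 = -62777 (Strassen uses MORE here due to padding overhead — for small or just-over-power-of-2 n, padding can outweigh the per-level savings)

Standard: 54872 multiplications (38^3). Strassen: 117649 multiplications (7^6, after padding to 64x64). Strassen reduces 8 recursive multiplications to 7 at each level.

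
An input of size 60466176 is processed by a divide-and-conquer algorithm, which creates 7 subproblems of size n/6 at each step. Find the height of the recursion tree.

For divide and conquer with division factor 6:

Problem sizes at each level:
Level 0: 60466176
Level 1: 10077696
Level 2: 1679616
Level 3: 279936
Level 4: 46656
Level 5: 7776
Level 6: 1296
Level 7: 216
Level 8: 36
Level 9: 6
Level 10: 1

The root is level 0 and the size-1 base case is level 10 (the tree spans levels 0 through 10, i.e. 11 levels counting the root), so the depth is the number of divisions: log_6(60466176) = 10

The recursion tree depth is log_6(60466176) = 10. At each level, the problem size is divided by 6, so it takes 10 divisions to reduce to a base case of size 1. The algorithm makes 7 recursive calls at each level.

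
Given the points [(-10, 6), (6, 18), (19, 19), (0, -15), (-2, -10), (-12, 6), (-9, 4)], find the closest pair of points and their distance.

Computing all pairwise distances among 7 points:

d((-10, 6), (6, 18)) = 20.0
d((-10, 6), (19, 19)) = 31.7805
d((-10, 6), (0, -15)) = 23.2594
d((-10, 6), (-2, -10)) = 17.8885
d((-10, 6), (-12, 6)) = 2.0 <-- minimum
d((-10, 6), (-9, 4)) = 2.2361
d((6, 18), (19, 19)) = 13.0384
d((6, 18), (0, -15)) = 33.541
d((6, 18), (-2, -10)) = 29.1204
d((6, 18), (-12, 6)) = 21.6333
d((6, 18), (-9, 4)) = 20.5183
d((19, 19), (0, -15)) = 38.9487
d((19, 19), (-2, -10)) = 35.805
d((19, 19), (-12, 6)) = 33.6155
d((19, 19), (-9, 4)) = 31.7648
d((0, -15), (-2, -10)) = 5.3852
d((0, -15), (-12, 6)) = 24.1868
d((0, -15), (-9, 4)) = 21.0238
d((-2, -10), (-12, 6)) = 18.868
d((-2, -10), (-9, 4)) = 15.6525
d((-12, 6), (-9, 4)) = 3.6056

Closest pair: (-10, 6) and (-12, 6) with distance 2.0

The closest pair is (-10, 6) and (-12, 6) with Euclidean distance 2.0. For 7 points, brute-force pairwise comparison is shown above. For large n, the divide-and-conquer algorithm (sort by x, recurse on halves, check the dividing strip) achieves O(n log n).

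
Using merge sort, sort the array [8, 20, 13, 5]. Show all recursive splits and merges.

Merge sort trace:

Split: [8, 20, 13, 5] -> [8, 20] and [13, 5]
  Split: [8, 20] -> [8] and [20]
  Merge: [8] + [20] -> [8, 20]
  Split: [13, 5] -> [13] and [5]
  Merge: [13] + [5] -> [5, 13]
Merge: [8, 20] + [5, 13] -> [5, 8, 13, 20]

Final sorted array: [5, 8, 13, 20]

The merge sort proceeds by recursively splitting the array and merging sorted halves.
After all merges, the sorted array is [5, 8, 13, 20].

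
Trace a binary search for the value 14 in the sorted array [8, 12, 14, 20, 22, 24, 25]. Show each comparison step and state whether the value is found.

Binary search for 14 in [8, 12, 14, 20, 22, 24, 25]:

lo=0, hi=6, mid=3, arr[mid]=20 -> 20 > 14, search left half
lo=0, hi=2, mid=1, arr[mid]=12 -> 12 < 14, search right half
lo=2, hi=2, mid=2, arr[mid]=14 -> Found target at index 2!

Binary search finds 14 at index 2 after 3 comparisons. The search repeatedly halves the search space by comparing with the middle element.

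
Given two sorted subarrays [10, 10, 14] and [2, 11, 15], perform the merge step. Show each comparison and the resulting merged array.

Merging process:

Compare 10 vs 2: take 2 from right. Merged: [2]
Compare 10 vs 11: take 10 from left. Merged: [2, 10]
Compare 10 vs 11: take 10 from left. Merged: [2, 10, 10]
Compare 14 vs 11: take 11 from right. Merged: [2, 10, 10, 11]
Compare 14 vs 15: take 14 from left. Merged: [2, 10, 10, 11, 14]
Append remaining from right: [15]. Merged: [2, 10, 10, 11, 14, 15]

Final merged array: [2, 10, 10, 11, 14, 15]
Total comparisons: 5

The merged array is [2, 10, 10, 11, 14, 15], requiring 5 comparisons. The merge step runs in O(n) time where n is the total number of elements.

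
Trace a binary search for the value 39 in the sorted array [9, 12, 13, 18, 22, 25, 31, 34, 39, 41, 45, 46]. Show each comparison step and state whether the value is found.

Binary search for 39 in [9, 12, 13, 18, 22, 25, 31, 34, 39, 41, 45, 46]:

lo=0, hi=11, mid=5, arr[mid]=25 -> 25 < 39, search right half
lo=6, hi=11, mid=8, arr[mid]=39 -> Found target at index 8!

Binary search finds 39 at index 8 after 2 comparisons. The search repeatedly halves the search space by comparing with the middle element.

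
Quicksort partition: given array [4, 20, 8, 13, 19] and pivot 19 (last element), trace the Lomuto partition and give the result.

Lomuto partition with pivot = 19:

Initial array: [4, 20, 8, 13, 19]

arr[0]=4 <= 19: swap with position 0, array becomes [4, 20, 8, 13, 19]
arr[1]=20 > 19: no swap
arr[2]=8 <= 19: swap with position 1, array becomes [4, 8, 20, 13, 19]
arr[3]=13 <= 19: swap with position 2, array becomes [4, 8, 13, 20, 19]

Place pivot at position 3: [4, 8, 13, 19, 20]
Pivot position: 3

After partitioning with pivot 19, the array becomes [4, 8, 13, 19, 20]. The pivot is placed at index 3. All elements to the left of the pivot are <= 19, and all elements to the right are > 19.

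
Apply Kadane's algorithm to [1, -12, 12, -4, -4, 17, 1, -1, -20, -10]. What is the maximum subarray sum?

Using Kadane's algorithm on [1, -12, 12, -4, -4, 17, 1, -1, -20, -10]:

Scanning through the array:
Position 1 (value -12): max_ending_here = -11, max_so_far = 1
Position 2 (value 12): max_ending_here = 12, max_so_far = 12
Position 3 (value -4): max_ending_here = 8, max_so_far = 12
Position 4 (value -4): max_ending_here = 4, max_so_far = 12
Position 5 (value 17): max_ending_here = 21, max_so_far = 21
Position 6 (value 1): max_ending_here = 22, max_so_far = 22
Position 7 (value -1): max_ending_here = 21, max_so_far = 22
Position 8 (value -20): max_ending_here = 1, max_so_far = 22
Position 9 (value -10): max_ending_here = -9, max_so_far = 22

Maximum subarray: [12, -4, -4, 17, 1]
Maximum sum: 22

The maximum subarray is [12, -4, -4, 17, 1] with sum 22. This subarray runs from index 2 to index 6.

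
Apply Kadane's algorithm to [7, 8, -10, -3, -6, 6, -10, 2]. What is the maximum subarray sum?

Using Kadane's algorithm on [7, 8, -10, -3, -6, 6, -10, 2]:

Scanning through the array:
Position 1 (value 8): max_ending_here = 15, max_so_far = 15
Position 2 (value -10): max_ending_here = 5, max_so_far = 15
Position 3 (value -3): max_ending_here = 2, max_so_far = 15
Position 4 (value -6): max_ending_here = -4, max_so_far = 15
Position 5 (value 6): max_ending_here = 6, max_so_far = 15
Position 6 (value -10): max_ending_here = -4, max_so_far = 15
Position 7 (value 2): max_ending_here = 2, max_so_far = 15

Maximum subarray: [7, 8]
Maximum sum: 15

The maximum subarray is [7, 8] with sum 15. This subarray runs from index 0 to index 1.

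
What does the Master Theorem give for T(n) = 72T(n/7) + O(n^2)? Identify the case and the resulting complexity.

Master Theorem for T(n) = 72T(n/7) + O(n^2):

a = 72, b = 7, c = 2
log_b(a) = log_7(72) = 2.1978

Case 1: c = 2 < log_7(72) = 2.1978
T(n) = O(n^(log_7 72))

For T(n) = 72T(n/7) + O(n^2): log_7(72) = 2.1978. This is Case 1 of the Master Theorem (c < log_b(a), work dominated by leaves), giving O(n^(log_7 72)).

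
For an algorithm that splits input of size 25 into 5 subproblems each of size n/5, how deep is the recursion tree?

For divide and conquer with division factor 5:

Problem sizes at each level:
Level 0: 25
Level 1: 5
Level 2: 1

The root is level 0 and the size-1 base case is level 2 (the tree spans levels 0 through 2, i.e. 3 levels counting the root), so the depth is the number of divisions: log_5(25) = 2

The recursion tree depth is log_5(25) = 2. At each level, the problem size is divided by 5, so it takes 2 divisions to reduce to a base case of size 1. The algorithm makes 5 recursive calls at each level.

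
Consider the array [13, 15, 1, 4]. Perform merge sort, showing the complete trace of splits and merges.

Merge sort trace:

Split: [13, 15, 1, 4] -> [13, 15] and [1, 4]
  Split: [13, 15] -> [13] and [15]
  Merge: [13] + [15] -> [13, 15]
  Split: [1, 4] -> [1] and [4]
  Merge: [1] + [4] -> [1, 4]
Merge: [13, 15] + [1, 4] -> [1, 4, 13, 15]

Final sorted array: [1, 4, 13, 15]

The merge sort proceeds by recursively splitting the array and merging sorted halves.
After all merges, the sorted array is [1, 4, 13, 15].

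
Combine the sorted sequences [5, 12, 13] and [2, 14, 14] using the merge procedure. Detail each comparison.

Merging process:

Compare 5 vs 2: take 2 from right. Merged: [2]
Compare 5 vs 14: take 5 from left. Merged: [2, 5]
Compare 12 vs 14: take 12 from left. Merged: [2, 5, 12]
Compare 13 vs 14: take 13 from left. Merged: [2, 5, 12, 13]
Append remaining from right: [14, 14]. Merged: [2, 5, 12, 13, 14, 14]

Final merged array: [2, 5, 12, 13, 14, 14]
Total comparisons: 4

The merged array is [2, 5, 12, 13, 14, 14], requiring 4 comparisons. The merge step runs in O(n) time where n is the total number of elements.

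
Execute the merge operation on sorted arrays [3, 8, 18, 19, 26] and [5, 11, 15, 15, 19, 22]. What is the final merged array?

Merging process:

Compare 3 vs 5: take 3 from left. Merged: [3]
Compare 8 vs 5: take 5 from right. Merged: [3, 5]
Compare 8 vs 11: take 8 from left. Merged: [3, 5, 8]
Compare 18 vs 11: take 11 from right. Merged: [3, 5, 8, 11]
Compare 18 vs 15: take 15 from right. Merged: [3, 5, 8, 11, 15]
Compare 18 vs 15: take 15 from right. Merged: [3, 5, 8, 11, 15, 15]
Compare 18 vs 19: take 18 from left. Merged: [3, 5, 8, 11, 15, 15, 18]
Compare 19 vs 19: take 19 from left. Merged: [3, 5, 8, 11, 15, 15, 18, 19]
Compare 26 vs 19: take 19 from right. Merged: [3, 5, 8, 11, 15, 15, 18, 19, 19]
Compare 26 vs 22: take 22 from right. Merged: [3, 5, 8, 11, 15, 15, 18, 19, 19, 22]
Append remaining from left: [26]. Merged: [3, 5, 8, 11, 15, 15, 18, 19, 19, 22, 26]

Final merged array: [3, 5, 8, 11, 15, 15, 18, 19, 19, 22, 26]
Total comparisons: 10

The merged array is [3, 5, 8, 11, 15, 15, 18, 19, 19, 22, 26], requiring 10 comparisons. The merge step runs in O(n) time where n is the total number of elements.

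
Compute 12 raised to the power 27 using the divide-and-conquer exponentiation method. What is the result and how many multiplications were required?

Computing 12^27 by squaring (build up from 12^1; each line after the first costs one multiplication):

12^1 = 12
12^2 = (12^1)^2 = 12^2 = 144
12^3 = 12 * 12^2 = 12 * 144 = 1728
12^6 = (12^3)^2 = 1728^2 = 2985984
12^12 = (12^6)^2 = 2985984^2 = 8916100448256
12^13 = 12 * 12^12 = 12 * 8916100448256 = 106993205379072
12^26 = (12^13)^2 = 106993205379072^2 = 11447545997288281555215581184
12^27 = 12 * 12^26 = 12 * 11447545997288281555215581184 = 137370551967459378662586974208

Result: 137370551967459378662586974208
Multiplications needed: 7 (7 lines after 12^1)

12^27 = 137370551967459378662586974208. Using exponentiation by squaring, this requires 7 multiplications. The key idea: if the exponent is even, square the half-power; if odd, multiply by the base once.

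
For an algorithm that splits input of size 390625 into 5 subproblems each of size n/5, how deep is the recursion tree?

For divide and conquer with division factor 5:

Problem sizes at each level:
Level 0: 390625
Level 1: 78125
Level 2: 15625
Level 3: 3125
Level 4: 625
Level 5: 125
Level 6: 25
Level 7: 5
Level 8: 1

The root is level 0 and the size-1 base case is level 8 (the tree spans levels 0 through 8, i.e. 9 levels counting the root), so the depth is the number of divisions: log_5(390625) = 8

The recursion tree depth is log_5(390625) = 8. At each level, the problem size is divided by 5, so it takes 8 divisions to reduce to a base case of size 1. The algorithm makes 5 recursive calls at each level.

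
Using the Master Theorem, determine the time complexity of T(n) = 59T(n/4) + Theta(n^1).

Master Theorem for T(n) = 59T(n/4) + O(n^1):

a = 59, b = 4, c = 1
log_b(a) = log_4(59) = 2.9413

Case 1: c = 1 < log_4(59) = 2.9413
T(n) = O(n^(log_4 59))

For T(n) = 59T(n/4) + O(n^1): log_4(59) = 2.9413. This is Case 1 of the Master Theorem (c < log_b(a), work dominated by leaves), giving O(n^(log_4 59)).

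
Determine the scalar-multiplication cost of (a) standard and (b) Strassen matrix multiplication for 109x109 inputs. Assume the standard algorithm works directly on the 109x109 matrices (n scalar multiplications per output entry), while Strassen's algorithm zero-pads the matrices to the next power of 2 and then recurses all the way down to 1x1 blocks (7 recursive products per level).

Matrix multiplication for 109x109 matrices:

Strassen's algorithm requires power-of-2 dimensions. Pad 109x109 to 128x128 (next power of 2).

Standard algorithm: 109^3 = 1295029 multiplications
Strassen's algorithm: 7^(log2(128)) = 7^7 = 823543 multiplications
Savings: 1295029 - 823543 = 471486 multiplications

Standard: 1295029 multiplications (109^3). Strassen: 823543 multiplications (7^7, after padding to 128x128). Strassen reduces 8 recursive multiplications to 7 at each level.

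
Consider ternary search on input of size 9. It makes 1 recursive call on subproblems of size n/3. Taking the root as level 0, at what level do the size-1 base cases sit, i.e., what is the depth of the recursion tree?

For divide and conquer with division factor 3:

Problem sizes at each level:
Level 0: 9
Level 1: 3
Level 2: 1

The root is level 0 and the size-1 base case is level 2 (the tree spans levels 0 through 2, i.e. 3 levels counting the root), so the depth is the number of divisions: log_3(9) = 2

The recursion tree depth is log_3(9) = 2. At each level, the problem size is divided by 3, so it takes 2 divisions to reduce to a base case of size 1. The algorithm makes 1 recursive call at each level.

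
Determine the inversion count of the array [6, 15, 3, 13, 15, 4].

Finding inversions in [6, 15, 3, 13, 15, 4]:

(0, 2): arr[0]=6 > arr[2]=3
(0, 5): arr[0]=6 > arr[5]=4
(1, 2): arr[1]=15 > arr[2]=3
(1, 3): arr[1]=15 > arr[3]=13
(1, 5): arr[1]=15 > arr[5]=4
(3, 5): arr[3]=13 > arr[5]=4
(4, 5): arr[4]=15 > arr[5]=4

Total inversions: 7

The array has 7 inversion(s): (0,2), (0,5), (1,2), (1,3), (1,5), (3,5), (4,5). Each pair (i,j) satisfies i < j and arr[i] > arr[j].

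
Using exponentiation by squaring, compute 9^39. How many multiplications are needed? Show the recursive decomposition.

Computing 9^39 by squaring (build up from 9^1; each line after the first costs one multiplication):

9^1 = 9
9^2 = (9^1)^2 = 9^2 = 81
9^4 = (9^2)^2 = 81^2 = 6561
9^8 = (9^4)^2 = 6561^2 = 43046721
9^9 = 9 * 9^8 = 9 * 43046721 = 387420489
9^18 = (9^9)^2 = 387420489^2 = 150094635296999121
9^19 = 9 * 9^18 = 9 * 150094635296999121 = 1350851717672992089
9^38 = (9^19)^2 = 1350851717672992089^2 = 1824800363140073127359051977856583921
9^39 = 9 * 9^38 = 9 * 1824800363140073127359051977856583921 = 16423203268260658146231467800709255289

Result: 16423203268260658146231467800709255289
Multiplications needed: 8 (8 lines after 9^1)

9^39 = 16423203268260658146231467800709255289. Using exponentiation by squaring, this requires 8 multiplications. The key idea: if the exponent is even, square the half-power; if odd, multiply by the base once.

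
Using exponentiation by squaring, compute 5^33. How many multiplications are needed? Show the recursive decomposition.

Computing 5^33 by squaring (build up from 5^1; each line after the first costs one multiplication):

5^1 = 5
5^2 = (5^1)^2 = 5^2 = 25
5^4 = (5^2)^2 = 25^2 = 625
5^8 = (5^4)^2 = 625^2 = 390625
5^16 = (5^8)^2 = 390625^2 = 152587890625
5^32 = (5^16)^2 = 152587890625^2 = 23283064365386962890625
5^33 = 5 * 5^32 = 5 * 23283064365386962890625 = 116415321826934814453125

Result: 116415321826934814453125
Multiplications needed: 6 (6 lines after 5^1)

5^33 = 116415321826934814453125. Using exponentiation by squaring, this requires 6 multiplications. The key idea: if the exponent is even, square the half-power; if odd, multiply by the base once.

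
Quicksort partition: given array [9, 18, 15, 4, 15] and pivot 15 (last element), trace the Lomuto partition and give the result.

Lomuto partition with pivot = 15:

Initial array: [9, 18, 15, 4, 15]

arr[0]=9 <= 15: swap with position 0, array becomes [9, 18, 15, 4, 15]
arr[1]=18 > 15: no swap
arr[2]=15 <= 15: swap with position 1, array becomes [9, 15, 18, 4, 15]
arr[3]=4 <= 15: swap with position 2, array becomes [9, 15, 4, 18, 15]

Place pivot at position 3: [9, 15, 4, 15, 18]
Pivot position: 3

After partitioning with pivot 15, the array becomes [9, 15, 4, 15, 18]. The pivot is placed at index 3. All elements to the left of the pivot are <= 15, and all elements to the right are > 15.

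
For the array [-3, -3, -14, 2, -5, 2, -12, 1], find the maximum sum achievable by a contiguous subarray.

Using Kadane's algorithm on [-3, -3, -14, 2, -5, 2, -12, 1]:

Scanning through the array:
Position 1 (value -3): max_ending_here = -3, max_so_far = -3
Position 2 (value -14): max_ending_here = -14, max_so_far = -3
Position 3 (value 2): max_ending_here = 2, max_so_far = 2
Position 4 (value -5): max_ending_here = -3, max_so_far = 2
Position 5 (value 2): max_ending_here = 2, max_so_far = 2
Position 6 (value -12): max_ending_here = -10, max_so_far = 2
Position 7 (value 1): max_ending_here = 1, max_so_far = 2

Maximum subarray: [2]
Maximum sum: 2

The maximum subarray is [2] with sum 2. This subarray runs from index 3 to index 3.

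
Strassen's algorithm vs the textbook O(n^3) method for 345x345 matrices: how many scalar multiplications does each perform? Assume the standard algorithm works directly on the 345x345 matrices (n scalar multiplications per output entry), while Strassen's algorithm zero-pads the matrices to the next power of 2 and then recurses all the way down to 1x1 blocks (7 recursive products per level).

Matrix multiplication for 345x345 matrices:

Strassen's algorithm requires power-of-2 dimensions. Pad 345x345 to 512x512 (next power of 2).

Standard algorithm: 345^3 = 41063625 multiplications
Strassen's algorithm: 7^(log2(512)) = 7^9 = 40353607 multiplications
Savings: 41063625 - 40353607 = 710018 multiplications

Standard: 41063625 multiplications (345^3). Strassen: 40353607 multiplications (7^9, after padding to 512x512). Strassen reduces 8 recursive multiplications to 7 at each level.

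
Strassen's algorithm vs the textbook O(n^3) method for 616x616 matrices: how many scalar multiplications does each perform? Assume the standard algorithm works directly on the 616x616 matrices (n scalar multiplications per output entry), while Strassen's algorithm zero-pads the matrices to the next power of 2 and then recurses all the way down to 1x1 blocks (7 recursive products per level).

Matrix multiplication for 616x616 matrices:

Strassen's algorithm requires power-of-2 dimensions. Pad 616x616 to 1024x1024 (next power of 2).

Standard algorithm: 616^3 = 233744896 multiplications
Strassen's algorithm: 7^(log2(1024)) = 7^10 = 282475249 multiplications
Difference: 233744896 - 282475249 = -48730353 (Strassen uses MORE here due to padding overhead — for small or just-over-power-of-2 n, padding can outweigh the per-level savings)

Standard: 233744896 multiplications (616^3). Strassen: 282475249 multiplications (7^10, after padding to 1024x1024). Strassen reduces 8 recursive multiplications to 7 at each level.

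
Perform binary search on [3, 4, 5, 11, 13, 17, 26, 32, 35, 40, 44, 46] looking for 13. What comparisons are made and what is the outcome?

Binary search for 13 in [3, 4, 5, 11, 13, 17, 26, 32, 35, 40, 44, 46]:

lo=0, hi=11, mid=5, arr[mid]=17 -> 17 > 13, search left half
lo=0, hi=4, mid=2, arr[mid]=5 -> 5 < 13, search right half
lo=3, hi=4, mid=3, arr[mid]=11 -> 11 < 13, search right half
lo=4, hi=4, mid=4, arr[mid]=13 -> Found target at index 4!

Binary search finds 13 at index 4 after 4 comparisons. The search repeatedly halves the search space by comparing with the middle element.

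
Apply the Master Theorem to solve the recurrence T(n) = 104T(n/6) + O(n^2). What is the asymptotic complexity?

Master Theorem for T(n) = 104T(n/6) + O(n^2):

a = 104, b = 6, c = 2
log_b(a) = log_6(104) = 2.5921

Case 1: c = 2 < log_6(104) = 2.5921
T(n) = O(n^(log_6 104))

For T(n) = 104T(n/6) + O(n^2): log_6(104) = 2.5921. This is Case 1 of the Master Theorem (c < log_b(a), work dominated by leaves), giving O(n^(log_6 104)).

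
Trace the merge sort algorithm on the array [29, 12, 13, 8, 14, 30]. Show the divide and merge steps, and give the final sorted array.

Merge sort trace:

Split: [29, 12, 13, 8, 14, 30] -> [29, 12, 13] and [8, 14, 30]
  Split: [29, 12, 13] -> [29] and [12, 13]
    Split: [12, 13] -> [12] and [13]
    Merge: [12] + [13] -> [12, 13]
  Merge: [29] + [12, 13] -> [12, 13, 29]
  Split: [8, 14, 30] -> [8] and [14, 30]
    Split: [14, 30] -> [14] and [30]
    Merge: [14] + [30] -> [14, 30]
  Merge: [8] + [14, 30] -> [8, 14, 30]
Merge: [12, 13, 29] + [8, 14, 30] -> [8, 12, 13, 14, 29, 30]

Final sorted array: [8, 12, 13, 14, 29, 30]

The merge sort proceeds by recursively splitting the array and merging sorted halves.
After all merges, the sorted array is [8, 12, 13, 14, 29, 30].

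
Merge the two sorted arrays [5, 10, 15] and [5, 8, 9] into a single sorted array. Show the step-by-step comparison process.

Merging process:

Compare 5 vs 5: take 5 from left. Merged: [5]
Compare 10 vs 5: take 5 from right. Merged: [5, 5]
Compare 10 vs 8: take 8 from right. Merged: [5, 5, 8]
Compare 10 vs 9: take 9 from right. Merged: [5, 5, 8, 9]
Append remaining from left: [10, 15]. Merged: [5, 5, 8, 9, 10, 15]

Final merged array: [5, 5, 8, 9, 10, 15]
Total comparisons: 4

The merged array is [5, 5, 8, 9, 10, 15], requiring 4 comparisons. The merge step runs in O(n) time where n is the total number of elements.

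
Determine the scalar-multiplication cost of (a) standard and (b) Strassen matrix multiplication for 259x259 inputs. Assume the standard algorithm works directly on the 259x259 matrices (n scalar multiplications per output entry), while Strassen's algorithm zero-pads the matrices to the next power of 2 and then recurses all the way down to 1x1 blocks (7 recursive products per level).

Matrix multiplication for 259x259 matrices:

Strassen's algorithm requires power-of-2 dimensions. Pad 259x259 to 512x512 (next power of 2).

Standard algorithm: 259^3 = 17373979 multiplications
Strassen's algorithm: 7^(log2(512)) = 7^9 = 40353607 multiplications
Difference: 17373979 - 40353607 = -22979628 (Strassen uses MORE here due to padding overhead — for small or just-over-power-of-2 n, padding can outweigh the per-level savings)

Standard: 17373979 multiplications (259^3). Strassen: 40353607 multiplications (7^9, after padding to 512x512). Strassen reduces 8 recursive multiplications to 7 at each level.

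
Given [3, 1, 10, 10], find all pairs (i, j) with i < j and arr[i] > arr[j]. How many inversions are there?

Finding inversions in [3, 1, 10, 10]:

(0, 1): arr[0]=3 > arr[1]=1

Total inversions: 1

The array has 1 inversion(s): (0,1). Each pair (i,j) satisfies i < j and arr[i] > arr[j].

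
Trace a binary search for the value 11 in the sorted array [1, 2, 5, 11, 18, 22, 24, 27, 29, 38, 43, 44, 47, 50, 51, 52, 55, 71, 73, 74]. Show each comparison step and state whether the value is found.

Binary search for 11 in [1, 2, 5, 11, 18, 22, 24, 27, 29, 38, 43, 44, 47, 50, 51, 52, 55, 71, 73, 74]:

lo=0, hi=19, mid=9, arr[mid]=38 -> 38 > 11, search left half
lo=0, hi=8, mid=4, arr[mid]=18 -> 18 > 11, search left half
lo=0, hi=3, mid=1, arr[mid]=2 -> 2 < 11, search right half
lo=2, hi=3, mid=2, arr[mid]=5 -> 5 < 11, search right half
lo=3, hi=3, mid=3, arr[mid]=11 -> Found target at index 3!

Binary search finds 11 at index 3 after 5 comparisons. The search repeatedly halves the search space by comparing with the middle element.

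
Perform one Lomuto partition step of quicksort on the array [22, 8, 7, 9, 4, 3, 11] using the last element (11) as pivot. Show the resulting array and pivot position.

Lomuto partition with pivot = 11:

Initial array: [22, 8, 7, 9, 4, 3, 11]

arr[0]=22 > 11: no swap
arr[1]=8 <= 11: swap with position 0, array becomes [8, 22, 7, 9, 4, 3, 11]
arr[2]=7 <= 11: swap with position 1, array becomes [8, 7, 22, 9, 4, 3, 11]
arr[3]=9 <= 11: swap with position 2, array becomes [8, 7, 9, 22, 4, 3, 11]
arr[4]=4 <= 11: swap with position 3, array becomes [8, 7, 9, 4, 22, 3, 11]
arr[5]=3 <= 11: swap with position 4, array becomes [8, 7, 9, 4, 3, 22, 11]

Place pivot at position 5: [8, 7, 9, 4, 3, 11, 22]
Pivot position: 5

After partitioning with pivot 11, the array becomes [8, 7, 9, 4, 3, 11, 22]. The pivot is placed at index 5. All elements to the left of the pivot are <= 11, and all elements to the right are > 11.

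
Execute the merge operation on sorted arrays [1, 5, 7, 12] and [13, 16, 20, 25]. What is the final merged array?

Merging process:

Compare 1 vs 13: take 1 from left. Merged: [1]
Compare 5 vs 13: take 5 from left. Merged: [1, 5]
Compare 7 vs 13: take 7 from left. Merged: [1, 5, 7]
Compare 12 vs 13: take 12 from left. Merged: [1, 5, 7, 12]
Append remaining from right: [13, 16, 20, 25]. Merged: [1, 5, 7, 12, 13, 16, 20, 25]

Final merged array: [1, 5, 7, 12, 13, 16, 20, 25]
Total comparisons: 4

The merged array is [1, 5, 7, 12, 13, 16, 20, 25], requiring 4 comparisons. The merge step runs in O(n) time where n is the total number of elements.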